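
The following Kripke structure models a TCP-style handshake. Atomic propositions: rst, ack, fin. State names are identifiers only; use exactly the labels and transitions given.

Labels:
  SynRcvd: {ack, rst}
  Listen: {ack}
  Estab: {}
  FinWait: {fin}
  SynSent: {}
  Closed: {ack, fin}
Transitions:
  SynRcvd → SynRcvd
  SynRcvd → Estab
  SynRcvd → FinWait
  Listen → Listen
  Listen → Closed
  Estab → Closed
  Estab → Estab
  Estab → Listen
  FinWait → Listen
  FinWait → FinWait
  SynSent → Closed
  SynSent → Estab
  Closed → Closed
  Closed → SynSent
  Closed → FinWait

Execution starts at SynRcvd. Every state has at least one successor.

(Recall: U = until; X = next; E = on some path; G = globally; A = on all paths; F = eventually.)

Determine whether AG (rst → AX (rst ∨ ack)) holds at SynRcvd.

States satisfying rst → AX (rst ∨ ack): {Listen, Estab, FinWait, SynSent, Closed}.
States satisfying AG (rst → AX (rst ∨ ack)): {Listen, Estab, FinWait, SynSent, Closed}.
SynRcvd is reachable from SynRcvd and violates rst → AX (rst ∨ ack), so AG fails at SynRcvd.
SynRcvd ∉ Sat(AG (rst → AX (rst ∨ ack))).

No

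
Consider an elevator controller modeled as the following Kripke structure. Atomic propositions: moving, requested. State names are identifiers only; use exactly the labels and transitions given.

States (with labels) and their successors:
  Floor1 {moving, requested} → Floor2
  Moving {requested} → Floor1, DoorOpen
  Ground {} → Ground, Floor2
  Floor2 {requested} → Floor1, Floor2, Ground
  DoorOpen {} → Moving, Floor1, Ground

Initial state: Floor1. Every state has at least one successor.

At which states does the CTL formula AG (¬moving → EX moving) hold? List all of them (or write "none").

States satisfying ¬moving → EX moving: {Floor1, Moving, Floor2, DoorOpen}.
States satisfying AG (¬moving → EX moving): ∅.

none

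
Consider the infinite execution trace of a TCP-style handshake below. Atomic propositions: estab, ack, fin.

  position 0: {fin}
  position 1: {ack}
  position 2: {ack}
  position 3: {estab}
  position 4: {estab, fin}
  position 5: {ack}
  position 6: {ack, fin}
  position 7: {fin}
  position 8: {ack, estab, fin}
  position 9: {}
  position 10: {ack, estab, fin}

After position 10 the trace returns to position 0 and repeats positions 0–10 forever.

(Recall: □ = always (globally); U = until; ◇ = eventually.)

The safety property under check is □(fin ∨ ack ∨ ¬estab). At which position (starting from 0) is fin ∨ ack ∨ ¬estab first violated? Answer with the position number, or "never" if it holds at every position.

3

Check fin ∨ ack ∨ ¬estab at each position in order: 0 ✓, 1 ✓, 2 ✓.
At position 3 the labels are {estab}, so fin ∨ ack ∨ ¬estab is false there. This is the first violation.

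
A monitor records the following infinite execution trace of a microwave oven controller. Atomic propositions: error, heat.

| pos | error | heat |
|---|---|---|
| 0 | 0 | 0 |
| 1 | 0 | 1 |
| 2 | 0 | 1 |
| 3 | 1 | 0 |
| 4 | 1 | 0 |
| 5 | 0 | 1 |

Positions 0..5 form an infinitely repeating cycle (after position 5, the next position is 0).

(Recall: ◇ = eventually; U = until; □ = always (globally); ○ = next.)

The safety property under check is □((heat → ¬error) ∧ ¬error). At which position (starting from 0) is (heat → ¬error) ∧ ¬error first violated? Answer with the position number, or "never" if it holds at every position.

3

Check (heat → ¬error) ∧ ¬error at each position in order: 0 ✓, 1 ✓, 2 ✓.
At position 3 the labels are {error}, so (heat → ¬error) ∧ ¬error is false there. This is the first violation.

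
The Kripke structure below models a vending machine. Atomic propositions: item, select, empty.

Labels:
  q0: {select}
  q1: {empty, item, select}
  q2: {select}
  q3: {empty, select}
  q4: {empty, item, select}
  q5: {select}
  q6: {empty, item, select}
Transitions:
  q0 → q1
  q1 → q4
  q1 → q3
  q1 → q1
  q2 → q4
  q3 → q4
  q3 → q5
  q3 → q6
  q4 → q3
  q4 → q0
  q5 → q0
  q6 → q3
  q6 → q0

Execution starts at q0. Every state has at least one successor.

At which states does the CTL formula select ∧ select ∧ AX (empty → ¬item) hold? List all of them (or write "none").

States satisfying select ∧ select: {q0, q1, q2, q3, q4, q5, q6}.
States satisfying empty → ¬item: {q0, q2, q3, q5}.
States satisfying AX (empty → ¬item): {q4, q5, q6}.
States satisfying select ∧ select ∧ AX (empty → ¬item): {q4, q5, q6}.

{q4, q5, q6}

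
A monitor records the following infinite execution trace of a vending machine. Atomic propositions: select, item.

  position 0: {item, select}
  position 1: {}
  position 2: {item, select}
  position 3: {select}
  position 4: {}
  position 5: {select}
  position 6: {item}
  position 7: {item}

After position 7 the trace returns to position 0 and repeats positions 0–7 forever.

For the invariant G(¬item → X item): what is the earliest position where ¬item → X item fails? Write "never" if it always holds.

Check ¬item → X item at each position in order: 0 ✓, 1 ✓, 2 ✓.
At position 3 the labels are {select} and the next position 4 has {}, so ¬item → X item is false there. This is the first violation.

3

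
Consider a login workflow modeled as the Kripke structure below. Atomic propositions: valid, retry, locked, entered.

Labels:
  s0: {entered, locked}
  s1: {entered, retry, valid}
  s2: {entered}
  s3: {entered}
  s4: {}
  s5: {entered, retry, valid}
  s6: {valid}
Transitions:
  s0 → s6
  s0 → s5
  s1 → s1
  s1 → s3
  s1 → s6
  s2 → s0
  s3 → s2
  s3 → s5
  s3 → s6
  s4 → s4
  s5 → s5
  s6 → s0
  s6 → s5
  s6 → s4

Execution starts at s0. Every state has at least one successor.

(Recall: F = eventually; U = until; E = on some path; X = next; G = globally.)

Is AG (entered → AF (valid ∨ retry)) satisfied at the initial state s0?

States satisfying entered → AF (valid ∨ retry): {s0, s1, s2, s3, s4, s5, s6}.
States satisfying AG (entered → AF (valid ∨ retry)): {s0, s1, s2, s3, s4, s5, s6}.
Every state reachable from s0 satisfies entered → AF (valid ∨ retry).
s0 ∈ Sat(AG (entered → AF (valid ∨ retry))).

Yes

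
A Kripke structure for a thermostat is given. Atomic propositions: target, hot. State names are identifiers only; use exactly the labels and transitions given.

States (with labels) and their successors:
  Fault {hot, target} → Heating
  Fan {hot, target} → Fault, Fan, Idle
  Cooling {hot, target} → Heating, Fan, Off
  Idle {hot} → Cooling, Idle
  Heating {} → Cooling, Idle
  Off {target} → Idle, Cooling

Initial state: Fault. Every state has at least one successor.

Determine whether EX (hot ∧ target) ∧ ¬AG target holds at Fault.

Does not hold

States satisfying hot ∧ target: {Fault, Fan, Cooling}.
States satisfying EX (hot ∧ target): {Fan, Cooling, Idle, Heating, Off}.
States satisfying target: {Fault, Fan, Cooling, Off}.
States satisfying AG target: ∅.
States satisfying ¬AG target: {Fault, Fan, Cooling, Idle, Heating, Off}.
States satisfying EX (hot ∧ target) ∧ ¬AG target: {Fan, Cooling, Idle, Heating, Off}.
Fault ∉ Sat(EX (hot ∧ target) ∧ ¬AG target).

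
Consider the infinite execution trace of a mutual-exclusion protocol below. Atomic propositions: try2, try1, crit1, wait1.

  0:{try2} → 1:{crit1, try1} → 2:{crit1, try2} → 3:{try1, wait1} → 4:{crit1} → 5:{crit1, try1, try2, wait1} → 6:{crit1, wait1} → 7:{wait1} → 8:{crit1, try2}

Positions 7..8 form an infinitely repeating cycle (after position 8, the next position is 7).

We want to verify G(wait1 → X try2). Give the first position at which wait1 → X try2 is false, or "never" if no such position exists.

3

Check wait1 → X try2 at each position in order: 0 ✓, 1 ✓, 2 ✓.
At position 3 the labels are {try1, wait1} and the next position 4 has {crit1}, so wait1 → X try2 is false there. This is the first violation.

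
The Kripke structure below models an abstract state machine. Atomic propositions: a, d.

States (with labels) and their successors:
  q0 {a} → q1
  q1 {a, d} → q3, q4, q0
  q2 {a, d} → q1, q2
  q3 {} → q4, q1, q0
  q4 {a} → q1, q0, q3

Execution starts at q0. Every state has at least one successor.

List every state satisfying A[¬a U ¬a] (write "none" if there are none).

States satisfying ¬a: {q3}.
States satisfying A[¬a U ¬a]: {q3}.

{q3}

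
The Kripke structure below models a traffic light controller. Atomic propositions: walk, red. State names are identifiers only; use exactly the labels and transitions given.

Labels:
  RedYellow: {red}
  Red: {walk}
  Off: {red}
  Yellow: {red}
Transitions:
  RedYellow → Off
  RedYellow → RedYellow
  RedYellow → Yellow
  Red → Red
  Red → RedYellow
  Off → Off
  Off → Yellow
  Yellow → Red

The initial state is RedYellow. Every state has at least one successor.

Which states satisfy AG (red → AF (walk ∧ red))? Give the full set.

none

States satisfying red → AF (walk ∧ red): {Red}.
States satisfying AG (red → AF (walk ∧ red)): ∅.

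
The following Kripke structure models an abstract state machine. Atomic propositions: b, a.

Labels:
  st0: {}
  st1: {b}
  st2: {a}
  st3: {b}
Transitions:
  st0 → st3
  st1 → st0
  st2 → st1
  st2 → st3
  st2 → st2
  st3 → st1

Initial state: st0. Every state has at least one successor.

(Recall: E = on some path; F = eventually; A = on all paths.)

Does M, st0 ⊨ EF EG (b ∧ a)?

Does not hold

States satisfying EG (b ∧ a): ∅.
States satisfying EF EG (b ∧ a): ∅.
No suitable path/successor from st0 witnesses the formula.
st0 ∉ Sat(EF EG (b ∧ a)).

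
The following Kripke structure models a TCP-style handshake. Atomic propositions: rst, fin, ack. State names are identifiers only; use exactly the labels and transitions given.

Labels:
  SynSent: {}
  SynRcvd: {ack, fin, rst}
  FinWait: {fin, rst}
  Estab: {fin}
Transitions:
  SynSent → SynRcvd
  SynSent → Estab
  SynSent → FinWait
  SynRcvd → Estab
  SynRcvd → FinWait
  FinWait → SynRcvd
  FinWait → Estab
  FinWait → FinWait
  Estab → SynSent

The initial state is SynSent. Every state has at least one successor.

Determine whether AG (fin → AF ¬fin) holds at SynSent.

No

States satisfying fin → AF ¬fin: {SynSent, Estab}.
States satisfying AG (fin → AF ¬fin): ∅.
FinWait is reachable from SynSent and violates fin → AF ¬fin, so AG fails at SynSent.
SynSent ∉ Sat(AG (fin → AF ¬fin)).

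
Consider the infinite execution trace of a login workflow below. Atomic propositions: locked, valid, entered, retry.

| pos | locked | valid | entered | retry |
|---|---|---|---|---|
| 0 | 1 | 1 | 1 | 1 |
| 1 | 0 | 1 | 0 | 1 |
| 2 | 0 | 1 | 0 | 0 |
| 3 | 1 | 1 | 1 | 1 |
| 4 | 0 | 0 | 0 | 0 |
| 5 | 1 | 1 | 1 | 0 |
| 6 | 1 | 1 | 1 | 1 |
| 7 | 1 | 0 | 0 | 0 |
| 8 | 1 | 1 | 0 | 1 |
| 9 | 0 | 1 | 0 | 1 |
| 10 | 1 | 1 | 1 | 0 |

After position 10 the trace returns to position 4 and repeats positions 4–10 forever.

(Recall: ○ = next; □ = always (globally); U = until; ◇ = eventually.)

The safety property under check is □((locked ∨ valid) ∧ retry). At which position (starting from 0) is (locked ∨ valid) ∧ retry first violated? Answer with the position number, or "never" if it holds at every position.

Check (locked ∨ valid) ∧ retry at each position in order: 0 ✓, 1 ✓.
At position 2 the labels are {valid}, so (locked ∨ valid) ∧ retry is false there. This is the first violation.

2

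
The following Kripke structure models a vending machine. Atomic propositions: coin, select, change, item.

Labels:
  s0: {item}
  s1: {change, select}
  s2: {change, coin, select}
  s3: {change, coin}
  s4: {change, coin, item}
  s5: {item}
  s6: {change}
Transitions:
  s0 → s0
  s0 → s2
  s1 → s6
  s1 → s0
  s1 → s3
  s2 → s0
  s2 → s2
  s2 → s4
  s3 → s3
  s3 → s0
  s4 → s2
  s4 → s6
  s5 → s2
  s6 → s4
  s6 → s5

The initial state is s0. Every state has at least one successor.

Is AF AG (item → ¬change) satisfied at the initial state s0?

Violated

States satisfying AG (item → ¬change): ∅.
States satisfying AF AG (item → ¬change): ∅.
There is a path from s0 along which AG (item → ¬change) never holds.
s0 ∉ Sat(AF AG (item → ¬change)).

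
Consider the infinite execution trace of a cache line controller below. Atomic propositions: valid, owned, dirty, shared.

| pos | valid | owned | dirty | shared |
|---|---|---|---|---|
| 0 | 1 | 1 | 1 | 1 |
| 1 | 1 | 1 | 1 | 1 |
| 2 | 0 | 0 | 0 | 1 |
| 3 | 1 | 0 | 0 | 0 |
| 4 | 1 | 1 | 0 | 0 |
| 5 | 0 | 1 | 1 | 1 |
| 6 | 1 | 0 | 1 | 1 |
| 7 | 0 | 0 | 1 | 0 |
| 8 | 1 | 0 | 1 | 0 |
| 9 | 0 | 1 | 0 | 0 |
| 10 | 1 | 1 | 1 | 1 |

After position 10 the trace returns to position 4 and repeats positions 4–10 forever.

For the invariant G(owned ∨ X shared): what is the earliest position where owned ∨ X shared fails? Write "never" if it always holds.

2

Check owned ∨ X shared at each position in order: 0 ✓, 1 ✓.
At position 2 the labels are {shared} and the next position 3 has {valid}, so owned ∨ X shared is false there. This is the first violation.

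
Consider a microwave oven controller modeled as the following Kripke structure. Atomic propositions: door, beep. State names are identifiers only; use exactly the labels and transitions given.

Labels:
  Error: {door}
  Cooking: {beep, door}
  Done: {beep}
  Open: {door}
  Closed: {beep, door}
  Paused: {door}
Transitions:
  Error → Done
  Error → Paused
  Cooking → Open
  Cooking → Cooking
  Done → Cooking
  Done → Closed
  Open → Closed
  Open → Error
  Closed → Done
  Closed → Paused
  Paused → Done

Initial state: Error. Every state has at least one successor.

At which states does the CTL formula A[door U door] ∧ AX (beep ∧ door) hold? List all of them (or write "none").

States satisfying door: {Error, Cooking, Open, Closed, Paused}.
States satisfying A[door U door]: {Error, Cooking, Open, Closed, Paused}.
States satisfying beep ∧ door: {Cooking, Closed}.
States satisfying AX (beep ∧ door): {Done}.
States satisfying A[door U door] ∧ AX (beep ∧ door): ∅.

none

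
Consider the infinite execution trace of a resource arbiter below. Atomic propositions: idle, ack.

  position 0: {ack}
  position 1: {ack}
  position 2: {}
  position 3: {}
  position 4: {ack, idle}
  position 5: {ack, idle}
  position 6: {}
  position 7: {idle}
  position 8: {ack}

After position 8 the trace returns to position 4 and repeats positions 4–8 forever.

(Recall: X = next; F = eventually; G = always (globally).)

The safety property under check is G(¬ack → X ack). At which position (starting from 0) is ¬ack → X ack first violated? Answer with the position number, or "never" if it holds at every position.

2

Check ¬ack → X ack at each position in order: 0 ✓, 1 ✓.
At position 2 the labels are {} and the next position 3 has {}, so ¬ack → X ack is false there. This is the first violation.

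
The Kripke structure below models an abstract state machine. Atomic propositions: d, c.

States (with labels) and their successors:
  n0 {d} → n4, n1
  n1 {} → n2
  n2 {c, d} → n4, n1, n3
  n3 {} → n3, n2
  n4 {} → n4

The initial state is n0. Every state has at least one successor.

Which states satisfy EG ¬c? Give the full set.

States satisfying ¬c: {n0, n1, n3, n4}.
States satisfying EG ¬c: {n0, n3, n4}.

{n0, n3, n4}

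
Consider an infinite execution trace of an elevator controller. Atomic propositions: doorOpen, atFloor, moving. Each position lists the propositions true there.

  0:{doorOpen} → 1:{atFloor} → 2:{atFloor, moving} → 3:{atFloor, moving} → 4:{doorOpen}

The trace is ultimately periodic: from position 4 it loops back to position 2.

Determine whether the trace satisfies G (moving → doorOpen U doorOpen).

No

moving → doorOpen U doorOpen must hold at every position from 0 onward. It fails at position 2, so G (moving → doorOpen U doorOpen) is false.
Positions where moving holds: 2, 3.
Check doorOpen U doorOpen at each: 2→fails, 3→fails.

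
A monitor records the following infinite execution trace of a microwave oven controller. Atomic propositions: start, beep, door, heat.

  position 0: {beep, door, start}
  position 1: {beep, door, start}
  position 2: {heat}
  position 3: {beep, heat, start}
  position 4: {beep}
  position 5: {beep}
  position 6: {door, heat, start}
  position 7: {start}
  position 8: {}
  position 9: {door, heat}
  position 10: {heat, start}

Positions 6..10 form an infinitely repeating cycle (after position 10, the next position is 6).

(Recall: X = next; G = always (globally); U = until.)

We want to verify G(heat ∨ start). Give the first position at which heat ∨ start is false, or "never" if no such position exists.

Check heat ∨ start at each position in order: 0 ✓, 1 ✓, 2 ✓, 3 ✓.
At position 4 the labels are {beep}, so heat ∨ start is false there. This is the first violation.

4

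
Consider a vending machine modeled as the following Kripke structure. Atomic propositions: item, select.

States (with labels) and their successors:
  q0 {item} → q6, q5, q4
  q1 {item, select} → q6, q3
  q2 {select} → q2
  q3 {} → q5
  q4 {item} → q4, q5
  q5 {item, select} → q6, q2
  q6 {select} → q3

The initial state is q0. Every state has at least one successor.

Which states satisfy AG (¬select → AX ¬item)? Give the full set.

{q2}

States satisfying ¬select → AX ¬item: {q1, q2, q5, q6}.
States satisfying AG (¬select → AX ¬item): {q2}.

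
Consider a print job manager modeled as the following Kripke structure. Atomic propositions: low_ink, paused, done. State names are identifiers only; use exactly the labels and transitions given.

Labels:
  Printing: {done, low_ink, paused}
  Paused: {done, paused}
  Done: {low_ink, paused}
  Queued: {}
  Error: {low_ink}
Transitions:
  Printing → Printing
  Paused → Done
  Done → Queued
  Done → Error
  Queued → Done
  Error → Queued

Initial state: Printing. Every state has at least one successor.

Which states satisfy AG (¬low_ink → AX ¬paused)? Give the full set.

States satisfying ¬low_ink → AX ¬paused: {Printing, Done, Error}.
States satisfying AG (¬low_ink → AX ¬paused): {Printing}.

{Printing}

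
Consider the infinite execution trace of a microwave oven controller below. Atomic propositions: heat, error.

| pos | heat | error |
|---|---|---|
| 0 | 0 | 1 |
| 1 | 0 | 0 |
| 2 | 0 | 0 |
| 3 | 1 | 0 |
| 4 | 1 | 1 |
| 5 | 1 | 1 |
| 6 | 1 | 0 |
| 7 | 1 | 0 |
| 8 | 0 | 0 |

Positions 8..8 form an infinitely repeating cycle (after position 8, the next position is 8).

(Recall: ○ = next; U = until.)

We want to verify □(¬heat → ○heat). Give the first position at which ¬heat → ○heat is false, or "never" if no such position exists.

0

At position 0 the labels are {error} and the next position 1 has {}, so ¬heat → ○heat is false there. This is the first violation.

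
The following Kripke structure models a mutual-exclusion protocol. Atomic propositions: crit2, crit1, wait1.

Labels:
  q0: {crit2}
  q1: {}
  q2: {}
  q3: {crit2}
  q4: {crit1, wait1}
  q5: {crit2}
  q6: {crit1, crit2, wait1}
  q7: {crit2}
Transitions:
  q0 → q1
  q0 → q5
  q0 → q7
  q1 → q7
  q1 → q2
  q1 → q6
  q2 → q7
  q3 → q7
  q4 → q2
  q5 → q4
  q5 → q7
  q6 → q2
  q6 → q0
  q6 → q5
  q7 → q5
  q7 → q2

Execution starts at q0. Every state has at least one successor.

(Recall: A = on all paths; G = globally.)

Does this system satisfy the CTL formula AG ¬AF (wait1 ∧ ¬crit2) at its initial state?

Does not hold

States satisfying ¬AF (wait1 ∧ ¬crit2): {q0, q1, q2, q3, q5, q6, q7}.
States satisfying AG ¬AF (wait1 ∧ ¬crit2): ∅.
q4 is reachable from q0 and violates ¬AF (wait1 ∧ ¬crit2), so AG fails at q0.
q0 ∉ Sat(AG ¬AF (wait1 ∧ ¬crit2)).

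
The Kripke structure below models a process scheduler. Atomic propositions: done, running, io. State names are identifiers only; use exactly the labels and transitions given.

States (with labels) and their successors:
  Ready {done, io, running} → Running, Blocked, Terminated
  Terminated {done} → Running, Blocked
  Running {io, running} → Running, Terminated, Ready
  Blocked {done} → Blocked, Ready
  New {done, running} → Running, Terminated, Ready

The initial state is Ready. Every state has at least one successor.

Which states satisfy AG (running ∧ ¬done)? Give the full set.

none

States satisfying running ∧ ¬done: {Running}.
States satisfying AG (running ∧ ¬done): ∅.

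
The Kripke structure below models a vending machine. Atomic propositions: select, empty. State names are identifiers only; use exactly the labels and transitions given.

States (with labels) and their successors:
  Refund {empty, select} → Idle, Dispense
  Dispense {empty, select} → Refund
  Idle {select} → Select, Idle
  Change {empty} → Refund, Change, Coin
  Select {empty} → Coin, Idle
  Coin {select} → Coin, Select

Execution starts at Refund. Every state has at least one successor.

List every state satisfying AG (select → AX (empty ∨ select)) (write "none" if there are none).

{Refund, Dispense, Idle, Change, Select, Coin}

States satisfying select → AX (empty ∨ select): {Refund, Dispense, Idle, Change, Select, Coin}.
States satisfying AG (select → AX (empty ∨ select)): {Refund, Dispense, Idle, Change, Select, Coin}.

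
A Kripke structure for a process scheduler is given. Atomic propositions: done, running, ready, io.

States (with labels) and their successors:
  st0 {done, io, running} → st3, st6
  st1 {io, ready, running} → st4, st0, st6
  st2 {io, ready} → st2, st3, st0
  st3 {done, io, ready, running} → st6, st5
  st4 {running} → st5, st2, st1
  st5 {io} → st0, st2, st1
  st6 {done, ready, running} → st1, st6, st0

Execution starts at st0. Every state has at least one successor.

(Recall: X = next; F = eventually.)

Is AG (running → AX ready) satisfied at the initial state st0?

Does not hold

States satisfying running → AX ready: {st0, st2, st5}.
States satisfying AG (running → AX ready): ∅.
st1 is reachable from st0 and violates running → AX ready, so AG fails at st0.
st0 ∉ Sat(AG (running → AX ready)).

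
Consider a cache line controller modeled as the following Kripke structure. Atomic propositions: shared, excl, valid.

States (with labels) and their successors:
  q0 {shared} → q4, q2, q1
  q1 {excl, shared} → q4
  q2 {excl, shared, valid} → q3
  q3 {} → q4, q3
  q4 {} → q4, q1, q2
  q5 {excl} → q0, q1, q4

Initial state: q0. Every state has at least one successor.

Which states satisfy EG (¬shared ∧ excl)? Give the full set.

none

States satisfying ¬shared ∧ excl: {q5}.
States satisfying EG (¬shared ∧ excl): ∅.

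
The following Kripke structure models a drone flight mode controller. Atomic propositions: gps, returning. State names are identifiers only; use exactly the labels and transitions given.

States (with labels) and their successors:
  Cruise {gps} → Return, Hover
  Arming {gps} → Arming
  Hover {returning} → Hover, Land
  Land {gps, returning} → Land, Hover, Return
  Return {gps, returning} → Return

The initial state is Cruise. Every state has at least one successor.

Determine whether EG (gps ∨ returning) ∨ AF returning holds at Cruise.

States satisfying gps ∨ returning: {Cruise, Arming, Hover, Land, Return}.
States satisfying EG (gps ∨ returning): {Cruise, Arming, Hover, Land, Return}.
States satisfying returning: {Hover, Land, Return}.
States satisfying AF returning: {Cruise, Hover, Land, Return}.
States satisfying EG (gps ∨ returning) ∨ AF returning: {Cruise, Arming, Hover, Land, Return}.
Cruise ∈ Sat(EG (gps ∨ returning) ∨ AF returning).

Satisfied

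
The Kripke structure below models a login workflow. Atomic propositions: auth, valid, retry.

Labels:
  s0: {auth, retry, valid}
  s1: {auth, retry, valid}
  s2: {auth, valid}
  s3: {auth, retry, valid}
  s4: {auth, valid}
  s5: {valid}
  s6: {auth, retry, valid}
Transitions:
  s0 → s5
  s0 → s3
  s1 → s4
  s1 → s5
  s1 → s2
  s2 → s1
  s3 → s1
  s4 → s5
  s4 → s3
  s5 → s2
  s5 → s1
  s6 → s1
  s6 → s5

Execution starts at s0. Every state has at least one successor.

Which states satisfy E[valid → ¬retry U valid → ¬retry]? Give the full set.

States satisfying valid → ¬retry: {s2, s4, s5}.
States satisfying E[valid → ¬retry U valid → ¬retry]: {s2, s4, s5}.

{s2, s4, s5}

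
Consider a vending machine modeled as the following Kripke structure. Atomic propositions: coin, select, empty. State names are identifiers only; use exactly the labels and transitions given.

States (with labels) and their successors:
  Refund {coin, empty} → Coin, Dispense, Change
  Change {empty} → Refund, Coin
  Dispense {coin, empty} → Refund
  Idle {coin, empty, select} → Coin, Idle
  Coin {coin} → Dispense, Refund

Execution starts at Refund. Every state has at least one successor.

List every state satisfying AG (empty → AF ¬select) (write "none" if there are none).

{Refund, Change, Dispense, Coin}

States satisfying empty → AF ¬select: {Refund, Change, Dispense, Coin}.
States satisfying AG (empty → AF ¬select): {Refund, Change, Dispense, Coin}.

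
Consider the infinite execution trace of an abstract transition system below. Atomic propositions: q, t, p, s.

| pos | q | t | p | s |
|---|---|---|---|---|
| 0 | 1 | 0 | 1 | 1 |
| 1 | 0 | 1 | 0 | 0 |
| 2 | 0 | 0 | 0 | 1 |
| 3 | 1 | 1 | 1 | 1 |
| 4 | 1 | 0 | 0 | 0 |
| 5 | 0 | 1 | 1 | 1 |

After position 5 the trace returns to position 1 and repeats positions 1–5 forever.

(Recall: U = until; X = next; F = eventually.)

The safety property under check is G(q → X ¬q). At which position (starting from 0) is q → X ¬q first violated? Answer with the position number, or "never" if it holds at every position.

Check q → X ¬q at each position in order: 0 ✓, 1 ✓, 2 ✓.
At position 3 the labels are {p, q, s, t} and the next position 4 has {q}, so q → X ¬q is false there. This is the first violation.

3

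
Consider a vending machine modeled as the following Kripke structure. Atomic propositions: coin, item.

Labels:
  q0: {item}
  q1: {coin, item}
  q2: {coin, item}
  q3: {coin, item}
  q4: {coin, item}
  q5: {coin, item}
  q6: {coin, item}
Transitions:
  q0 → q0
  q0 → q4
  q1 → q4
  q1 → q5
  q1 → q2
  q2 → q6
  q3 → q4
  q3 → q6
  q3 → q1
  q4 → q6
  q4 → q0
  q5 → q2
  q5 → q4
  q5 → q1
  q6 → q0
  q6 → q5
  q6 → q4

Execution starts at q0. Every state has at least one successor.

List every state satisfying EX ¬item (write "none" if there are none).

States satisfying ¬item: ∅.
States satisfying EX ¬item: ∅.

none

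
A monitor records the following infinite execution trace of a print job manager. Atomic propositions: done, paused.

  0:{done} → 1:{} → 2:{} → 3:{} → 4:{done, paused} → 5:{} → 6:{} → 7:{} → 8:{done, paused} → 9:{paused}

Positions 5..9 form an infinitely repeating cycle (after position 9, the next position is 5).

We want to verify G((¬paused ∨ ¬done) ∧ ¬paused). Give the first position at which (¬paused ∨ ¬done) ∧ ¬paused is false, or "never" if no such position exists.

Check (¬paused ∨ ¬done) ∧ ¬paused at each position in order: 0 ✓, 1 ✓, 2 ✓, 3 ✓.
At position 4 the labels are {done, paused}, so (¬paused ∨ ¬done) ∧ ¬paused is false there. This is the first violation.

4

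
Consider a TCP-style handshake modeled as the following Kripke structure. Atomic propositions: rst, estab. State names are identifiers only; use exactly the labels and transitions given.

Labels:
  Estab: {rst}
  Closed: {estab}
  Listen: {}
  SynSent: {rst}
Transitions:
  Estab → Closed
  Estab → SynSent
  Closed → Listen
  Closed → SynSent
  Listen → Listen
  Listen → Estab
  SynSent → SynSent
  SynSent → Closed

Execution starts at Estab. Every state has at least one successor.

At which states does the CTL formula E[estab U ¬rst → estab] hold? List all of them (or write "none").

States satisfying estab: {Closed}.
States satisfying ¬rst → estab: {Estab, Closed, SynSent}.
States satisfying E[estab U ¬rst → estab]: {Estab, Closed, SynSent}.

{Estab, Closed, SynSent}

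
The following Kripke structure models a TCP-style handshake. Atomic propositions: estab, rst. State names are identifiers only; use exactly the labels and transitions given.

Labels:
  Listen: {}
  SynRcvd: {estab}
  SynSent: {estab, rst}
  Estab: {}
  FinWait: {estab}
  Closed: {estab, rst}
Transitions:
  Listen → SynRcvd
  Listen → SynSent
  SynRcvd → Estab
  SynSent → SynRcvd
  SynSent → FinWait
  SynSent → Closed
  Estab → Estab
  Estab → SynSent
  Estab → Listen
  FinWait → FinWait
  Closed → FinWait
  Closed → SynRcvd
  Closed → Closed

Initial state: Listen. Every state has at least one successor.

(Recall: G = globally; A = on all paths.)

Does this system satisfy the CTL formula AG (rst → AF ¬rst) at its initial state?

Violated

States satisfying rst → AF ¬rst: {Listen, SynRcvd, Estab, FinWait}.
States satisfying AG (rst → AF ¬rst): {FinWait}.
Closed is reachable from Listen and violates rst → AF ¬rst, so AG fails at Listen.
Listen ∉ Sat(AG (rst → AF ¬rst)).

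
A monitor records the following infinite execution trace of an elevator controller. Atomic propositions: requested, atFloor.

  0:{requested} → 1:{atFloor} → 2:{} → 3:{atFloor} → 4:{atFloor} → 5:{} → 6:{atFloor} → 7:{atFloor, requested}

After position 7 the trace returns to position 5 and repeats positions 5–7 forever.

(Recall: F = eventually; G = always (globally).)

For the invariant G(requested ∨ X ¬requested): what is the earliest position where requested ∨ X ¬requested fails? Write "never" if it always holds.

Check requested ∨ X ¬requested at each position in order: 0 ✓, 1 ✓, 2 ✓, 3 ✓, 4 ✓, 5 ✓.
At position 6 the labels are {atFloor} and the next position 7 has {atFloor, requested}, so requested ∨ X ¬requested is false there. This is the first violation.

6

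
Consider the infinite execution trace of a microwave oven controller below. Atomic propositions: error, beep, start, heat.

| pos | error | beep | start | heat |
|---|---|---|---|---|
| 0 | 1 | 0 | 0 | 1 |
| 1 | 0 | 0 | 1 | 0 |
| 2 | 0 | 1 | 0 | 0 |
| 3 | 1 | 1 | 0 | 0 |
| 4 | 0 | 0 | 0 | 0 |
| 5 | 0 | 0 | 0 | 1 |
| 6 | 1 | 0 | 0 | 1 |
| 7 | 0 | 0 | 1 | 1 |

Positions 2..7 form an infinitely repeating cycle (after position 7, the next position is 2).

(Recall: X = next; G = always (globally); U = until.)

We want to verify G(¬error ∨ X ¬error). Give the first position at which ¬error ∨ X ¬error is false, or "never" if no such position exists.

¬error ∨ X ¬error holds at every position 0..7, and those are all the positions the trace ever visits, so the invariant G(¬error ∨ X ¬error) is never violated.

never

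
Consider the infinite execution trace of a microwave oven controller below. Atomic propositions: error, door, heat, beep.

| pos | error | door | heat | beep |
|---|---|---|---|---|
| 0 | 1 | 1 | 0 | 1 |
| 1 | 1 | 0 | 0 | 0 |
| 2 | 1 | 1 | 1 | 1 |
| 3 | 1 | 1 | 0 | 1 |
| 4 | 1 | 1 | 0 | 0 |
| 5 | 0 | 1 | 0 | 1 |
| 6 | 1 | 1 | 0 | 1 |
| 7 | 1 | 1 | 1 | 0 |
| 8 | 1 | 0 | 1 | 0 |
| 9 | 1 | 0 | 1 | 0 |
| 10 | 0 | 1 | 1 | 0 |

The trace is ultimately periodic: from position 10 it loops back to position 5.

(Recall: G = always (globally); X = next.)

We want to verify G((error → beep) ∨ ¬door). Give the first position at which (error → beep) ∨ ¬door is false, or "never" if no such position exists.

4

Check (error → beep) ∨ ¬door at each position in order: 0 ✓, 1 ✓, 2 ✓, 3 ✓.
At position 4 the labels are {door, error}, so (error → beep) ∨ ¬door is false there. This is the first violation.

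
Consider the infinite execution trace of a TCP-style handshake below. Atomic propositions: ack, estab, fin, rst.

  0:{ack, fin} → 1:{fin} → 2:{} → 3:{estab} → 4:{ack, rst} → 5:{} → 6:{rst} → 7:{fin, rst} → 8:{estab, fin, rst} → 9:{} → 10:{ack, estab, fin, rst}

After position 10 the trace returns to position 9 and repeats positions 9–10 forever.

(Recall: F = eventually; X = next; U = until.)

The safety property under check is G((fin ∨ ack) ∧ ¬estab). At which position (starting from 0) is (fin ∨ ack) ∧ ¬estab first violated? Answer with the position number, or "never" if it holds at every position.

2

Check (fin ∨ ack) ∧ ¬estab at each position in order: 0 ✓, 1 ✓.
At position 2 the labels are {}, so (fin ∨ ack) ∧ ¬estab is false there. This is the first violation.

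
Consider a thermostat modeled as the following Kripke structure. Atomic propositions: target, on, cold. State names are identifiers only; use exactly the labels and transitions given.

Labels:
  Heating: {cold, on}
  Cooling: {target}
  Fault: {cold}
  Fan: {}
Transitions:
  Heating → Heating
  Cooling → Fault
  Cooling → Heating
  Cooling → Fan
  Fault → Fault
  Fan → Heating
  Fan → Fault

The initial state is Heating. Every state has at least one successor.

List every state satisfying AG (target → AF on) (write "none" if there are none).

States satisfying target → AF on: {Heating, Fault, Fan}.
States satisfying AG (target → AF on): {Heating, Fault, Fan}.

{Heating, Fault, Fan}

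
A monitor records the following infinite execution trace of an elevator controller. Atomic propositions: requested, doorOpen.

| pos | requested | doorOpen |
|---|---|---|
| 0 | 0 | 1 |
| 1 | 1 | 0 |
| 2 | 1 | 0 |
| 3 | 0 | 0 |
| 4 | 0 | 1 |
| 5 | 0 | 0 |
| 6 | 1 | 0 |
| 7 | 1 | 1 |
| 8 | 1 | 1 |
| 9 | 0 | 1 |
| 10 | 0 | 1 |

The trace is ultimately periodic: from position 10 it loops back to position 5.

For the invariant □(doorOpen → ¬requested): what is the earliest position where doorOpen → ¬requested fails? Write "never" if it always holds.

7

Check doorOpen → ¬requested at each position in order: 0 ✓, 1 ✓, 2 ✓, 3 ✓, 4 ✓, 5 ✓, 6 ✓.
At position 7 the labels are {doorOpen, requested}, so doorOpen → ¬requested is false there. This is the first violation.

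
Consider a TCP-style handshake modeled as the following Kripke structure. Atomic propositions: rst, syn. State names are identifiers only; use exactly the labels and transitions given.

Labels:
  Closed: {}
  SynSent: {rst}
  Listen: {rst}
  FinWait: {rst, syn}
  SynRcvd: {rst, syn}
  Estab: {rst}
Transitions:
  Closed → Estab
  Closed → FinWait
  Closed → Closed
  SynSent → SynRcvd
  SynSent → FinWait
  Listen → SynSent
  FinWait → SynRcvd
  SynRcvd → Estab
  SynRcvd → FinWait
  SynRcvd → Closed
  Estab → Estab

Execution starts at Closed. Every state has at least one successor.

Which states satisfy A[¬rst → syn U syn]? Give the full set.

{SynSent, Listen, FinWait, SynRcvd}

States satisfying ¬rst → syn: {SynSent, Listen, FinWait, SynRcvd, Estab}.
States satisfying syn: {FinWait, SynRcvd}.
States satisfying A[¬rst → syn U syn]: {SynSent, Listen, FinWait, SynRcvd}.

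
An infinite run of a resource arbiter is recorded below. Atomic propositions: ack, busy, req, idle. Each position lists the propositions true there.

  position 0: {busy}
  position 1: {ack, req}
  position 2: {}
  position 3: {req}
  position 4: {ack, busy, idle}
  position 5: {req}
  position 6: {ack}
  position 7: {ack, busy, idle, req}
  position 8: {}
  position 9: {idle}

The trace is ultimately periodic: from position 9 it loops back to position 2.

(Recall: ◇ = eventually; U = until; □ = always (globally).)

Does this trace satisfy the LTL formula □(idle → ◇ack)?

idle → ◇ack holds at every position 0..9, and those are all positions ever visited, so □(idle → ◇ack) holds.
Positions where idle holds: 4, 7, 9.
Check ◇ack at each: 4→ok, 7→ok, 9→ok.

Yes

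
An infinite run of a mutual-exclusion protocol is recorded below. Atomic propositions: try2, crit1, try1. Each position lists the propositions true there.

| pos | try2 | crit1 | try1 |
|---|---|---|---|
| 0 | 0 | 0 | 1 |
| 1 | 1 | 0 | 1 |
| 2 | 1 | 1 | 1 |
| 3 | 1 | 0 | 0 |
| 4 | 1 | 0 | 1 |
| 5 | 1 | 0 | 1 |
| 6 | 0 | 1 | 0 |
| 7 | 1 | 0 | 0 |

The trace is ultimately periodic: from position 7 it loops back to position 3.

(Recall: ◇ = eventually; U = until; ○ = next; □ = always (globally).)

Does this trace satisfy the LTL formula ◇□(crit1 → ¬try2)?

□(crit1 → ¬try2) holds at position 3, which is reachable from 0, so ◇□(crit1 → ¬try2) holds.

Satisfied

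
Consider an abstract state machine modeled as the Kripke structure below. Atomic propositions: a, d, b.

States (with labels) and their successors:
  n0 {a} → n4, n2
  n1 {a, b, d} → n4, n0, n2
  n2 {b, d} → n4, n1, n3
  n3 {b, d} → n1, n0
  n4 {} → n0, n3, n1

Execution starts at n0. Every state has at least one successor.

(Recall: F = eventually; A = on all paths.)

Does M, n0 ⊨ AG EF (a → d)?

Yes

States satisfying EF (a → d): {n0, n1, n2, n3, n4}.
States satisfying AG EF (a → d): {n0, n1, n2, n3, n4}.
Every state reachable from n0 satisfies EF (a → d).
n0 ∈ Sat(AG EF (a → d)).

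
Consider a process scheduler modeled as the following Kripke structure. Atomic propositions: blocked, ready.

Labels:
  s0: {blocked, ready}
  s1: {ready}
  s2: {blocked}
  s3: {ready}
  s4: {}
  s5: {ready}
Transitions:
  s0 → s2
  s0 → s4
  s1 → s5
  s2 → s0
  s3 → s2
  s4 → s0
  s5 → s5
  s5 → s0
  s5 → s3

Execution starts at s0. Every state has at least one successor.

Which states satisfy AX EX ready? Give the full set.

{s0, s1, s3}

States satisfying EX ready: {s1, s2, s4, s5}.
States satisfying AX EX ready: {s0, s1, s3}.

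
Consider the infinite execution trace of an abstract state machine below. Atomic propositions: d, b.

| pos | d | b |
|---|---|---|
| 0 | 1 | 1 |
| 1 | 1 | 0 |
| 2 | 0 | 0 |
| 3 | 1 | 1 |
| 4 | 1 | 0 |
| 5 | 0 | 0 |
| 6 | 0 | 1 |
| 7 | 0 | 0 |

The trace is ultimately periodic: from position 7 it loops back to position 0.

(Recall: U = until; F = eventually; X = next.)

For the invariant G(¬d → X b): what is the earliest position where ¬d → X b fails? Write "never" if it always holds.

6

Check ¬d → X b at each position in order: 0 ✓, 1 ✓, 2 ✓, 3 ✓, 4 ✓, 5 ✓.
At position 6 the labels are {b} and the next position 7 has {}, so ¬d → X b is false there. This is the first violation.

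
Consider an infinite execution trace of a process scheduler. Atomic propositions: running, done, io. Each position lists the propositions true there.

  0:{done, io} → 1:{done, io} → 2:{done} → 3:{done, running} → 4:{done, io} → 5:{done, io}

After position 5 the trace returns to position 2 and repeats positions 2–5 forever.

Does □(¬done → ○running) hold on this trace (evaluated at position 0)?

Satisfied

¬done → ○running holds at every position 0..5, and those are all positions ever visited, so □(¬done → ○running) holds.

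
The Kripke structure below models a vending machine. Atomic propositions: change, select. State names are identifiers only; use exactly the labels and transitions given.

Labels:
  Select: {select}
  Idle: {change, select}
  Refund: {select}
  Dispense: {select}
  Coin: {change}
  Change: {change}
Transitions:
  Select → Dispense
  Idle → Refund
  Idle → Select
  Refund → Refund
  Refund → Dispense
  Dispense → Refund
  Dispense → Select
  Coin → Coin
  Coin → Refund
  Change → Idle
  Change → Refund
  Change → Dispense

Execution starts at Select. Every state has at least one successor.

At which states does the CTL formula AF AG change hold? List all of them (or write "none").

States satisfying AG change: ∅.
States satisfying AF AG change: ∅.

none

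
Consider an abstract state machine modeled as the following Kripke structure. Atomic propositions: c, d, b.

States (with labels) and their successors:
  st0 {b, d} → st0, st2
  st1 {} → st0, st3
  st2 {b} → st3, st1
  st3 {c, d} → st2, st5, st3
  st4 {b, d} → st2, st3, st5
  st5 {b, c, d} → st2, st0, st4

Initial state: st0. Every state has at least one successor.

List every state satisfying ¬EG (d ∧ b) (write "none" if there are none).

{st1, st2, st3}

States satisfying d ∧ b: {st0, st4, st5}.
States satisfying EG (d ∧ b): {st0, st4, st5}.
States satisfying ¬EG (d ∧ b): {st1, st2, st3}.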